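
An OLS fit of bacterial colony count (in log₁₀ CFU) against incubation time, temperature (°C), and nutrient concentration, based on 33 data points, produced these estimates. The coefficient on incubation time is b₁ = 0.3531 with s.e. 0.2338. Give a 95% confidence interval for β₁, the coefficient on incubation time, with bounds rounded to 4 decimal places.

(-0.1251, 0.8313)

df = n − k − 1 = 33 − 3 − 1 = 29.
t* = t_{0.025, 29} = 2.04523.
Margin = t* × SE = 2.04523 × 0.2338 = 0.478175.
CI: 0.3531 ± 0.478175 → (-0.1251, 0.8313).
With 95% confidence, each one-unit increase in incubation time is associated with a change of between -0.1251 and 0.8313 log₁₀ CFU in bacterial colony count, holding the other predictors fixed.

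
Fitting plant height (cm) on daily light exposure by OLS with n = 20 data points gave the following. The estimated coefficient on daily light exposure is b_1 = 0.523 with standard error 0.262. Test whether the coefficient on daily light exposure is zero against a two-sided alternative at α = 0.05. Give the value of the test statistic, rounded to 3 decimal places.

H₀: β₁ = 0 vs H₁: β₁ ≠ 0.
t = (b_1 − β₁⁰)/SE = 0.523 / 0.262 = 1.996.
df = n − 2 = 20 − 2 = 18.
Two-sided p ≈ 0.0613, which is ≥ 0.05, so fail to reject H₀.
The data do not give significant evidence of an association between daily light exposure and plant height.

t = 1.996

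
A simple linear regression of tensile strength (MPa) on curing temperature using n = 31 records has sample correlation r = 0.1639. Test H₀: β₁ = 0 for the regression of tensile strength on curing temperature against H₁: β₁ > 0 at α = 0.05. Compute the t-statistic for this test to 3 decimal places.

t = r·√(n − 2)/√(1 − r²) = 0.1639·√29/√0.973137 = 0.895.
df = n − 2 = 29.
One-sided p ≈ 0.1891, which is ≥ 0.05, so fail to reject H₀.
The data do not give significant evidence of a linear association between curing temperature and tensile strength.

t = 0.895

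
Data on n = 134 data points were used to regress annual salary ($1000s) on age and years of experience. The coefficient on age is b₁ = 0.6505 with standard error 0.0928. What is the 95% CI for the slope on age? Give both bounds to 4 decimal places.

df = n − k − 1 = 134 − 2 − 1 = 131.
t* = t_{0.025, 131} = 1.978239.
Margin = t* × SE = 1.978239 × 0.0928 = 0.183581.
CI: 0.6505 ± 0.183581 → (0.4669, 0.8341).
With 95% confidence, each one-unit increase in age is associated with a change of between 0.4669 and 0.8341 $1000s in annual salary, holding the other predictors fixed.

(0.4669, 0.8341)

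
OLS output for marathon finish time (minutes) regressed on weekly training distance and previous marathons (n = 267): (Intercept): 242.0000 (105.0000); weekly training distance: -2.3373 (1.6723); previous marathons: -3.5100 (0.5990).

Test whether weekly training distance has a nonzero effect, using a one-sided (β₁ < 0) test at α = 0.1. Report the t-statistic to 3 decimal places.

t = -1.398

Read off: b = -2.3373, SE = 1.6723 for weekly training distance.
H₀: β₁ = 0 vs H₁: β₁ < 0.
t = -2.3373 / 1.6723 = -1.398.
df = n − k − 1 = 267 − 2 − 1 = 264.
One-sided p ≈ 0.0817, which is < 0.1, so reject H₀.
There is evidence that the true slope on weekly training distance is negative, holding the other predictors fixed.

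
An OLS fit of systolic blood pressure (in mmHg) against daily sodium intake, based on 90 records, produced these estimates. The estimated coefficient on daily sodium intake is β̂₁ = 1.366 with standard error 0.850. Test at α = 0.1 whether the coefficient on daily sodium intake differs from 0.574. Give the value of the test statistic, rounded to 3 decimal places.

t = 0.932

H₀: β₁ = 0.574 vs H₁: β₁ ≠ 0.574.
t = (β̂₁ − β₁⁰)/SE = (1.366 − 0.574) / 0.850 = 0.932.
df = n − 2 = 90 − 2 = 88.
Two-sided p ≈ 0.3540, which is ≥ 0.1, so fail to reject H₀.
The data are consistent with a true slope of 0.574 mmHg per unit of daily sodium intake.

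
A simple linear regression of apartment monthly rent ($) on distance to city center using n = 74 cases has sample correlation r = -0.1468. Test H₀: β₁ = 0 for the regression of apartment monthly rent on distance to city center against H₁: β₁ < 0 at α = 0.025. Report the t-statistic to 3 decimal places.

t = -1.259

t = r·√(n − 2)/√(1 − r²) = -0.1468·√72/√0.97845 = -1.259.
df = n − 2 = 72.
One-sided p ≈ 0.1060, which is ≥ 0.025, so fail to reject H₀.
The data do not give significant evidence of a linear association between distance to city center and apartment monthly rent.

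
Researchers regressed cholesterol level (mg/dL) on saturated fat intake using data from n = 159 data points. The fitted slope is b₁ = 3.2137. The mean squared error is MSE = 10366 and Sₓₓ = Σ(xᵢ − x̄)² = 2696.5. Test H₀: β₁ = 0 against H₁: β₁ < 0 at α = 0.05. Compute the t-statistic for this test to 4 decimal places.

t = 1.6391

SE(b₁) = √(MSE/Sₓₓ) = √(10366/2696.5) = 1.96067.
t = 3.2137 / 1.96067 = 1.6391.
df = n − 2 = 157.
One-sided p ≈ 0.9484, which is ≥ 0.05, so fail to reject H₀.
The data do not give significant evidence that the true slope on saturated fat intake is negative.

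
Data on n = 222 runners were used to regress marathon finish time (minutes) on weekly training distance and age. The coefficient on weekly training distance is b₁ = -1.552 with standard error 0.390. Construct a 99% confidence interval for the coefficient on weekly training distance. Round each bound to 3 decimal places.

(-2.565, -0.539)

df = n − k − 1 = 222 − 2 − 1 = 219.
t* = t_{0.005, 219} = 2.598465.
Margin = t* × SE = 2.598465 × 0.390 = 1.01340.
CI: -1.552 ± 1.01340 → (-2.565, -0.539).
With 99% confidence, each one-unit increase in weekly training distance is associated with a change of between -2.565 and -0.539 minutes in marathon finish time, holding the other predictors fixed.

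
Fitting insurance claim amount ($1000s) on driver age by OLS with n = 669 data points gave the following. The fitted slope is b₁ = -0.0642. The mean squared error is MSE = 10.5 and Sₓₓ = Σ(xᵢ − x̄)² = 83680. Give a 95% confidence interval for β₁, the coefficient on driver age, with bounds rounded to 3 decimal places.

SE(b₁) = √(MSE/Sₓₓ) = √(10.5/83680) = 0.0112017.
df = n − 2 = 667.
t* = t_{0.025, 667} = 1.963527.
Margin = t* × SE = 1.963527 × 0.0112017 = 0.02199.
CI: -0.0642 ± 0.02199 → (-0.086, -0.042).
With 95% confidence, each one-unit increase in driver age is associated with a change of between -0.086 and -0.042 $1000s in insurance claim amount.

(-0.086, -0.042)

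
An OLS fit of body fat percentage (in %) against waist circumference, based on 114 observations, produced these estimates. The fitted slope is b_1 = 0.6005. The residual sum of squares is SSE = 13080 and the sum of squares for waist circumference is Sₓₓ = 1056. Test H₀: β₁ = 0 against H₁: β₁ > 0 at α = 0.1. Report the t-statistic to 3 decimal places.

MSE = SSE/(n − 2) = 13080/112 = 116.786.
SE(b_1) = √(MSE/Sₓₓ) = √(116.786/1056) = 0.332555.
t = 0.6005 / 0.332555 = 1.806.
df = n − 2 = 112.
One-sided p ≈ 0.0368, which is < 0.1, so reject H₀.
There is evidence that the true slope on waist circumference is positive.

t = 1.806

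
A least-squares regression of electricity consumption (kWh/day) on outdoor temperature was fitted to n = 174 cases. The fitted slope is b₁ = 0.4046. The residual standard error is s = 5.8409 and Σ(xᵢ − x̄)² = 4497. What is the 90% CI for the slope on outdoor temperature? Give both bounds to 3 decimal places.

SE(b₁) = s/√Sₓₓ = 5.8409/√4497 = 0.0871.
df = n − 2 = 172.
t* = t_{0.05, 172} = 1.653761.
Margin = t* × SE = 1.653761 × 0.0871 = 0.14404.
CI: 0.4046 ± 0.14404 → (0.261, 0.549).
With 90% confidence, each one-unit increase in outdoor temperature is associated with a change of between 0.261 and 0.549 kWh/day in electricity consumption.

(0.261, 0.549)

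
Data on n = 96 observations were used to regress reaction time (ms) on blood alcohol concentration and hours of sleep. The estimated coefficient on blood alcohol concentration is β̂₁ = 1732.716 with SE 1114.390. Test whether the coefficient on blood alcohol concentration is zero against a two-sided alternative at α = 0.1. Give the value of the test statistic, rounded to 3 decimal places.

H₀: β₁ = 0 vs H₁: β₁ ≠ 0.
t = (β̂₁ − β₁⁰)/SE = 1732.716 / 1114.390 = 1.555.
df = n − k − 1 = 96 − 2 − 1 = 93.
Two-sided p ≈ 0.1234, which is ≥ 0.1, so fail to reject H₀.
The data do not give significant evidence of an association between blood alcohol concentration and reaction time, after adjusting for the other predictors.

t = 1.555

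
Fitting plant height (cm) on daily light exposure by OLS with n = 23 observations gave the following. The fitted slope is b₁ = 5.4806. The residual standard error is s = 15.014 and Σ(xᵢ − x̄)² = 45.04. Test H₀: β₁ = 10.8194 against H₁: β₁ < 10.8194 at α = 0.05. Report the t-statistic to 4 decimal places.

SE(b₁) = s/√Sₓₓ = 15.014/√45.04 = 2.23716.
t = (5.4806 − 10.8194) / 2.23716 = -2.3864.
df = n − 2 = 21.
One-sided p ≈ 0.0133, which is < 0.05, so reject H₀.
There is evidence that the true slope on daily light exposure is below 10.8194 cm per unit.

t = -2.3864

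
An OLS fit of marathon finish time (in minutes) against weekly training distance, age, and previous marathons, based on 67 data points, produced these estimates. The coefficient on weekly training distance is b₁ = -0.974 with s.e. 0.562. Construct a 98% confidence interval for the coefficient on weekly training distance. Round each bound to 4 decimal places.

df = n − k − 1 = 67 − 3 − 1 = 63.
t* = t_{0.01, 63} = 2.387008.
Margin = t* × SE = 2.387008 × 0.562 = 1.341498.
CI: -0.974 ± 1.341498 → (-2.3155, 0.3675).
With 98% confidence, each one-unit increase in weekly training distance is associated with a change of between -2.3155 and 0.3675 minutes in marathon finish time, holding the other predictors fixed.

(-2.3155, 0.3675)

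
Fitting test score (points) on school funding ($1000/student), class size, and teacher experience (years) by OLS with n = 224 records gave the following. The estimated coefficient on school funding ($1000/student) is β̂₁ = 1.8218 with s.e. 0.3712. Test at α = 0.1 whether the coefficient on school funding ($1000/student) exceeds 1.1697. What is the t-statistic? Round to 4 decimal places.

t = 1.7567

H₀: β₁ = 1.1697 vs H₁: β₁ > 1.1697.
t = (β̂₁ − β₁⁰)/SE = (1.8218 − 1.1697) / 0.3712 = 1.7567.
df = n − k − 1 = 224 − 3 − 1 = 220.
One-sided p ≈ 0.0402, which is < 0.1, so reject H₀.
There is evidence that the true slope on school funding ($1000/student) exceeds 1.1697 points per unit, holding the other predictors fixed.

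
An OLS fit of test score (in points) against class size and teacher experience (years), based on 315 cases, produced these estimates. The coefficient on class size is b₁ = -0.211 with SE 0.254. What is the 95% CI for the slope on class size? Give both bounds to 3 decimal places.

(-0.711, 0.289)

df = n − k − 1 = 315 − 2 − 1 = 312.
t* = t_{0.025, 312} = 1.967596.
Margin = t* × SE = 1.967596 × 0.254 = 0.49977.
CI: -0.211 ± 0.49977 → (-0.711, 0.289).
With 95% confidence, each one-unit increase in class size is associated with a change of between -0.711 and 0.289 points in test score, holding the other predictors fixed.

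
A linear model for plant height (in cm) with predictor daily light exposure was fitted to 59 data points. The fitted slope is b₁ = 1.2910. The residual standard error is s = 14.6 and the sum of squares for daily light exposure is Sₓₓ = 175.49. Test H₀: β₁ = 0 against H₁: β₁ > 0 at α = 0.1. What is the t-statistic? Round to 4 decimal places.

SE(b₁) = s/√Sₓₓ = 14.6/√175.49 = 1.10211.
t = 1.2910 / 1.10211 = 1.1714.
df = n − 2 = 57.
One-sided p ≈ 0.1232, which is ≥ 0.1, so fail to reject H₀.
The data do not give significant evidence that the true slope on daily light exposure is positive.

t = 1.1714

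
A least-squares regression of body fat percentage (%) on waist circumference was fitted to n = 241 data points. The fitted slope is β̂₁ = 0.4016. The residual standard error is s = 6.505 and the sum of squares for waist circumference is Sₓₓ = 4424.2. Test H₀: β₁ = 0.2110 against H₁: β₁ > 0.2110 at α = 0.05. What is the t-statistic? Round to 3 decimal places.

t = 1.949

SE(β̂₁) = s/√Sₓₓ = 6.505/√4424.2 = 0.097798.
t = (0.4016 − 0.2110) / 0.097798 = 1.949.
df = n − 2 = 239.
One-sided p ≈ 0.0262, which is < 0.05, so reject H₀.
There is evidence that the true slope on waist circumference exceeds 0.2110 % per unit.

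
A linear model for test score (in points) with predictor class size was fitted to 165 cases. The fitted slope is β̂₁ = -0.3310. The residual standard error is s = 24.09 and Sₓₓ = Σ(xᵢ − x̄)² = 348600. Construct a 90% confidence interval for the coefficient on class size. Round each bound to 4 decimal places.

SE(β̂₁) = s/√Sₓₓ = 24.09/√348600 = 0.0408012.
df = n − 2 = 163.
t* = t_{0.05, 163} = 1.654256.
Margin = t* × SE = 1.654256 × 0.0408012 = 0.067496.
CI: -0.3310 ± 0.067496 → (-0.3985, -0.2635).
With 90% confidence, each one-unit increase in class size is associated with a change of between -0.3985 and -0.2635 points in test score.

(-0.3985, -0.2635)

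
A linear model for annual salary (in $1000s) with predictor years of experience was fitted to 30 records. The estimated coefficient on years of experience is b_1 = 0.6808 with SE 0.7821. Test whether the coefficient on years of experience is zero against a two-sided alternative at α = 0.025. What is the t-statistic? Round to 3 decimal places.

t = 0.870

H₀: β₁ = 0 vs H₁: β₁ ≠ 0.
t = (b_1 − β₁⁰)/SE = 0.6808 / 0.7821 = 0.870.
df = n − 2 = 30 − 2 = 28.
Two-sided p ≈ 0.3914, which is ≥ 0.025, so fail to reject H₀.
The data do not give significant evidence of an association between years of experience and annual salary.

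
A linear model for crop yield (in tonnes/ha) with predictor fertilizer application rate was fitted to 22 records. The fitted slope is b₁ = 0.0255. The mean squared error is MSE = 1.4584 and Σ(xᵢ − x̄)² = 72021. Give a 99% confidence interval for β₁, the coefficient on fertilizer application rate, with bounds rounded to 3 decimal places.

SE(b₁) = √(MSE/Sₓₓ) = √(1.4584/72021) = 0.00449996.
df = n − 2 = 20.
t* = t_{0.005, 20} = 2.84534.
Margin = t* × SE = 2.84534 × 0.00449996 = 0.01280.
CI: 0.0255 ± 0.01280 → (0.013, 0.038).
With 99% confidence, each one-unit increase in fertilizer application rate is associated with a change of between 0.013 and 0.038 tonnes/ha in crop yield.

(0.013, 0.038)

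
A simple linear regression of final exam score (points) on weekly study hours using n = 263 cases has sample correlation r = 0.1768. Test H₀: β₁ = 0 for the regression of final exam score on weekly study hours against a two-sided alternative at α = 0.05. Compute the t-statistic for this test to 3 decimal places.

t = r·√(n − 2)/√(1 − r²) = 0.1768·√261/√0.968742 = 2.902.
df = n − 2 = 261.
Two-sided p ≈ 0.0040, which is < 0.05, so reject H₀.
There is evidence of a linear association between weekly study hours and final exam score.

t = 2.902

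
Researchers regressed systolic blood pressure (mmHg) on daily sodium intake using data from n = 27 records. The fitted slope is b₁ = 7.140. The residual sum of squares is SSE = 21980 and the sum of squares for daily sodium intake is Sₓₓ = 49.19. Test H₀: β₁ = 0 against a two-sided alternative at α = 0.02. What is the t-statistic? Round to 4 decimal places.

t = 1.6889

MSE = SSE/(n − 2) = 21980/25 = 879.2.
SE(b₁) = √(MSE/Sₓₓ) = √(879.2/49.19) = 4.22771.
t = 7.140 / 4.22771 = 1.6889.
df = n − 2 = 25.
Two-sided p ≈ 0.1037, which is ≥ 0.02, so fail to reject H₀.
The data do not give significant evidence of an association between daily sodium intake and systolic blood pressure.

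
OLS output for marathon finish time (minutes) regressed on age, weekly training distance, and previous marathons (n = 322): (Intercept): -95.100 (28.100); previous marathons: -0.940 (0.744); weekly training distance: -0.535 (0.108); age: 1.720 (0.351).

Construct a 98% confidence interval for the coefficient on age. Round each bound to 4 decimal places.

Read off: b = 1.720, SE = 0.351 for age.
df = n − k − 1 = 322 − 3 − 1 = 318.
t* = t_{0.01, 318} = 2.338131.
Margin = t* × SE = 2.338131 × 0.351 = 0.820684.
CI: 1.720 ± 0.820684 → (0.8993, 2.5407).

(0.8993, 2.5407)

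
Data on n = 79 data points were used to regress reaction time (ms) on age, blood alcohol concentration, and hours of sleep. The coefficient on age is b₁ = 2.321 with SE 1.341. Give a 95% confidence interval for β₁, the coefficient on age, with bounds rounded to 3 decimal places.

df = n − k − 1 = 79 − 3 − 1 = 75.
t* = t_{0.025, 75} = 1.992102.
Margin = t* × SE = 1.992102 × 1.341 = 2.67141.
CI: 2.321 ± 2.67141 → (-0.350, 4.992).
With 95% confidence, each one-unit increase in age is associated with a change of between -0.350 and 4.992 ms in reaction time, holding the other predictors fixed.

(-0.350, 4.992)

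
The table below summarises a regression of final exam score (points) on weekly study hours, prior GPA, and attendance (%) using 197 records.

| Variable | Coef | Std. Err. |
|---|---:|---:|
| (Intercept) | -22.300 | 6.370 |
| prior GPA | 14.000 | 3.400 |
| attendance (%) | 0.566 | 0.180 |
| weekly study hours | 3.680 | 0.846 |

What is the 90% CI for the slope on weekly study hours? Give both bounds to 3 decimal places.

(2.282, 5.078)

Read off: b = 3.680, SE = 0.846 for weekly study hours.
df = n − k − 1 = 197 − 3 − 1 = 193.
t* = t_{0.05, 193} = 1.652787.
Margin = t* × SE = 1.652787 × 0.846 = 1.39826.
CI: 3.680 ± 1.39826 → (2.282, 5.078).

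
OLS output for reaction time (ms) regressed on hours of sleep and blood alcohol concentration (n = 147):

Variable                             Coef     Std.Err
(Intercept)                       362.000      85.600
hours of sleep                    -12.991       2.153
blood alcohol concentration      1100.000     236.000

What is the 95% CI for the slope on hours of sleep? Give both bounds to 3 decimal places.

Read off: b = -12.991, SE = 2.153 for hours of sleep.
df = n − k − 1 = 147 − 2 − 1 = 144.
t* = t_{0.025, 144} = 1.976575.
Margin = t* × SE = 1.976575 × 2.153 = 4.25557.
CI: -12.991 ± 4.25557 → (-17.247, -8.735).

(-17.247, -8.735)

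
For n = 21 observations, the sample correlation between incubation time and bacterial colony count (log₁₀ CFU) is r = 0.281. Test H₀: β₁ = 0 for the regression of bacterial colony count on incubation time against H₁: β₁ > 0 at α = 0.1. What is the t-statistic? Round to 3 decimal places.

t = r·√(n − 2)/√(1 − r²) = 0.281·√19/√0.921039 = 1.276.
df = n − 2 = 19.
One-sided p ≈ 0.1086, which is ≥ 0.1, so fail to reject H₀.
The data do not give significant evidence of a linear association between incubation time and bacterial colony count.

t = 1.276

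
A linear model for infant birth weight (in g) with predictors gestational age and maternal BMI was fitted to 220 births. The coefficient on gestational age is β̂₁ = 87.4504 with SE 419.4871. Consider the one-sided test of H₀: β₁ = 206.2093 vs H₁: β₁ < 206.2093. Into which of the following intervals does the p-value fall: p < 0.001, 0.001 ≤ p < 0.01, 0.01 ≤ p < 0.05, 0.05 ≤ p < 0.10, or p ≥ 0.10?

t = (87.4504 − 206.2093) / 419.4871 = -0.283.
df = n − k − 1 = 220 − 2 − 1 = 217.
One-sided p = P(T_{217} < t) ≈ 0.3887.
So p ≥ 0.10.

p ≥ 0.10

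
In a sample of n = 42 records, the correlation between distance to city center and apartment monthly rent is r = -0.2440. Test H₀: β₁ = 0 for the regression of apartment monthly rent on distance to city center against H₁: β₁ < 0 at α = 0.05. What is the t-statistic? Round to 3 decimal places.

t = r·√(n − 2)/√(1 − r²) = -0.2440·√40/√0.940464 = -1.591.
df = n − 2 = 40.
One-sided p ≈ 0.0597, which is ≥ 0.05, so fail to reject H₀.
The data do not give significant evidence of a linear association between distance to city center and apartment monthly rent.

t = -1.591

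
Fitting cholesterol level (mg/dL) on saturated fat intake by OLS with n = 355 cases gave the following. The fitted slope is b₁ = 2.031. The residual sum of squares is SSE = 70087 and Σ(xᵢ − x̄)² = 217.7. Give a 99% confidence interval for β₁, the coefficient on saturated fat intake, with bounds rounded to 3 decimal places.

MSE = SSE/(n − 2) = 70087/353 = 198.547.
SE(b₁) = √(MSE/Sₓₓ) = √(198.547/217.7) = 0.954997.
df = n − 2 = 353.
t* = t_{0.005, 353} = 2.589828.
Margin = t* × SE = 2.589828 × 0.954997 = 2.47328.
CI: 2.031 ± 2.47328 → (-0.442, 4.504).
With 99% confidence, each one-unit increase in saturated fat intake is associated with a change of between -0.442 and 4.504 mg/dL in cholesterol level.

(-0.442, 4.504)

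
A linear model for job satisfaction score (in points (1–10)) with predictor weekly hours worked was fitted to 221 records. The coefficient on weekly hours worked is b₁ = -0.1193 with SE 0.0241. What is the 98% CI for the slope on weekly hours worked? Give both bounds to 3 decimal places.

(-0.176, -0.063)

df = n − 2 = 221 − 2 = 219.
t* = t_{0.01, 219} = 2.343496.
Margin = t* × SE = 2.343496 × 0.0241 = 0.05648.
CI: -0.1193 ± 0.05648 → (-0.176, -0.063).
With 98% confidence, each one-unit increase in weekly hours worked is associated with a change of between -0.176 and -0.063 points (1–10) in job satisfaction score.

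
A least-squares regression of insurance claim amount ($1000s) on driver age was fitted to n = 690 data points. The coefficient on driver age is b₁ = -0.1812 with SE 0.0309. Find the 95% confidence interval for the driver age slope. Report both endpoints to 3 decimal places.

df = n − 2 = 690 − 2 = 688.
t* = t_{0.025, 688} = 1.963418.
Margin = t* × SE = 1.963418 × 0.0309 = 0.06067.
CI: -0.1812 ± 0.06067 → (-0.242, -0.121).
With 95% confidence, each one-unit increase in driver age is associated with a change of between -0.242 and -0.121 $1000s in insurance claim amount.

(-0.242, -0.121)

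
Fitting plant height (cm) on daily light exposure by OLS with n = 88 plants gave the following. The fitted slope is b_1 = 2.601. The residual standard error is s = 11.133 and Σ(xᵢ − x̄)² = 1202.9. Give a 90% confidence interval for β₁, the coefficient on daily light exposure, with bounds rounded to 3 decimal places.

SE(b_1) = s/√Sₓₓ = 11.133/√1202.9 = 0.320994.
df = n − 2 = 86.
t* = t_{0.05, 86} = 1.662765.
Margin = t* × SE = 1.662765 × 0.320994 = 0.53374.
CI: 2.601 ± 0.53374 → (2.067, 3.135).
With 90% confidence, each one-unit increase in daily light exposure is associated with a change of between 2.067 and 3.135 cm in plant height.

(2.067, 3.135)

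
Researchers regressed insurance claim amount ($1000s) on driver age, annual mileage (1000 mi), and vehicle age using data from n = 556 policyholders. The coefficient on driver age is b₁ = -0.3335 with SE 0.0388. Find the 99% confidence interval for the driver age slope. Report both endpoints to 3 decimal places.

df = n − k − 1 = 556 − 3 − 1 = 552.
t* = t_{0.005, 552} = 2.584765.
Margin = t* × SE = 2.584765 × 0.0388 = 0.10029.
CI: -0.3335 ± 0.10029 → (-0.434, -0.233).
With 99% confidence, each one-unit increase in driver age is associated with a change of between -0.434 and -0.233 $1000s in insurance claim amount, holding the other predictors fixed.

(-0.434, -0.233)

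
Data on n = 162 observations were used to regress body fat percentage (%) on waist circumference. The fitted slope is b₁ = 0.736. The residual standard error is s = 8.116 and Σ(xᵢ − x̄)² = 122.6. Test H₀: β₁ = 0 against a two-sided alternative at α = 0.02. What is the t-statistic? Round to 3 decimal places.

SE(b₁) = s/√Sₓₓ = 8.116/√122.6 = 0.732988.
t = 0.736 / 0.732988 = 1.004.
df = n − 2 = 160.
Two-sided p ≈ 0.3168, which is ≥ 0.02, so fail to reject H₀.
The data do not give significant evidence of an association between waist circumference and body fat percentage.

t = 1.004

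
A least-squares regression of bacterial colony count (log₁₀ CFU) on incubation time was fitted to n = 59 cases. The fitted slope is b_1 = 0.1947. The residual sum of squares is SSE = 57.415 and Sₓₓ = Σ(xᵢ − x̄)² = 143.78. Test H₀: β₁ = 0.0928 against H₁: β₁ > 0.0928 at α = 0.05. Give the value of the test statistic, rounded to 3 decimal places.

t = 1.217

MSE = SSE/(n − 2) = 57.415/57 = 1.00728.
SE(b_1) = √(MSE/Sₓₓ) = √(1.00728/143.78) = 0.0837001.
t = (0.1947 − 0.0928) / 0.0837001 = 1.217.
df = n − 2 = 57.
One-sided p ≈ 0.1142, which is ≥ 0.05, so fail to reject H₀.
The data do not give significant evidence that the true slope on incubation time exceeds 0.0928 log₁₀ CFU per unit.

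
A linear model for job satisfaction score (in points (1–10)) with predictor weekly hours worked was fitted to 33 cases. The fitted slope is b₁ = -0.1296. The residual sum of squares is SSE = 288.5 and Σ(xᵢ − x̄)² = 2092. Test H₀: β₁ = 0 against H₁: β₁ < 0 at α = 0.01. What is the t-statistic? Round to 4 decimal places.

t = -1.9431

MSE = SSE/(n − 2) = 288.5/31 = 9.30645.
SE(b₁) = √(MSE/Sₓₓ) = √(9.30645/2092) = 0.0666978.
t = -0.1296 / 0.0666978 = -1.9431.
df = n − 2 = 31.
One-sided p ≈ 0.0306, which is ≥ 0.01, so fail to reject H₀.
The data do not give significant evidence that the true slope on weekly hours worked is negative.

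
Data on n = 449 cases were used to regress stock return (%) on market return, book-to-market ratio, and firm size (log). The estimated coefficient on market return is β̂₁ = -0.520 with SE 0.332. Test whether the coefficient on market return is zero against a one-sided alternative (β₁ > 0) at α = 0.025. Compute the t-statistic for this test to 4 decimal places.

H₀: β₁ = 0 vs H₁: β₁ > 0.
t = (β̂₁ − β₁⁰)/SE = -0.520 / 0.332 = -1.5663.
df = n − k − 1 = 449 − 3 − 1 = 445.
One-sided p ≈ 0.9410, which is ≥ 0.025, so fail to reject H₀.
The data do not give significant evidence that the true slope on market return is positive, holding the other predictors fixed.

t = -1.5663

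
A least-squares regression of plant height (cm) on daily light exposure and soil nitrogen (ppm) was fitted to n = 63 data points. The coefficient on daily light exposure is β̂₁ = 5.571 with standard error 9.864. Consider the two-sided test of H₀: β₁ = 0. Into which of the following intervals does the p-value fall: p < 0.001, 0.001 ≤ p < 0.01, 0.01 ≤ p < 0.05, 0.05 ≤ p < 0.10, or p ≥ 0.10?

t = 5.571 / 9.864 = 0.565.
df = n − k − 1 = 63 − 2 − 1 = 60.
Two-sided p = 2·P(T_{60} > |t|) ≈ 0.5743.
So p ≥ 0.10.

p ≥ 0.10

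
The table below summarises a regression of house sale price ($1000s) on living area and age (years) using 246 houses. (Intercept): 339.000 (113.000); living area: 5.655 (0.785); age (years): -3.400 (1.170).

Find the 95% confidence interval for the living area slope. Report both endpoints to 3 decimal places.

Read off: b = 5.655, SE = 0.785 for living area.
df = n − k − 1 = 246 − 2 − 1 = 243.
t* = t_{0.025, 243} = 1.969774.
Margin = t* × SE = 1.969774 × 0.785 = 1.54627.
CI: 5.655 ± 1.54627 → (4.109, 7.201).

(4.109, 7.201)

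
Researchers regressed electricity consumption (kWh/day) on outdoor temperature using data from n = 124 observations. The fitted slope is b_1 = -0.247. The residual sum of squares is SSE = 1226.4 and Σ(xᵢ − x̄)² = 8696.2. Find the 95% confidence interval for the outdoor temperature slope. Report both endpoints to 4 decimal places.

MSE = SSE/(n − 2) = 1226.4/122 = 10.0525.
SE(b_1) = √(MSE/Sₓₓ) = √(10.0525/8696.2) = 0.0339994.
df = n − 2 = 122.
t* = t_{0.025, 122} = 1.9796.
Margin = t* × SE = 1.9796 × 0.0339994 = 0.067305.
CI: -0.247 ± 0.067305 → (-0.3143, -0.1797).
With 95% confidence, each one-unit increase in outdoor temperature is associated with a change of between -0.3143 and -0.1797 kWh/day in electricity consumption.

(-0.3143, -0.1797)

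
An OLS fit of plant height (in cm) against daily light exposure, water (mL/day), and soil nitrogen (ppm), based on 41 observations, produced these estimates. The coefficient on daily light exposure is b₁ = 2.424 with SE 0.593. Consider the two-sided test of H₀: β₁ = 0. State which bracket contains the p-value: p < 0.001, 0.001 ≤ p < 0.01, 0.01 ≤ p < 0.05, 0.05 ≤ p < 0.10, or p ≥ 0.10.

p < 0.001

t = 2.424 / 0.593 = 4.088.
df = n − k − 1 = 41 − 3 − 1 = 37.
Two-sided p = 2·P(T_{37} > |t|) ≈ 0.0002.
So p < 0.001.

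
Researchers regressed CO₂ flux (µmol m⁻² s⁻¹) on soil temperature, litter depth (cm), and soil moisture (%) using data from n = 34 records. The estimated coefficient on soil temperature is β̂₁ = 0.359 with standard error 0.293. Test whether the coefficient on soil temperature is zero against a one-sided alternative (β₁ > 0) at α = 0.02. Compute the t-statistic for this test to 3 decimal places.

t = 1.225

H₀: β₁ = 0 vs H₁: β₁ > 0.
t = (β̂₁ − β₁⁰)/SE = 0.359 / 0.293 = 1.225.
df = n − k − 1 = 34 − 3 − 1 = 30.
One-sided p ≈ 0.1150, which is ≥ 0.02, so fail to reject H₀.
The data do not give significant evidence that the true slope on soil temperature is positive, holding the other predictors fixed.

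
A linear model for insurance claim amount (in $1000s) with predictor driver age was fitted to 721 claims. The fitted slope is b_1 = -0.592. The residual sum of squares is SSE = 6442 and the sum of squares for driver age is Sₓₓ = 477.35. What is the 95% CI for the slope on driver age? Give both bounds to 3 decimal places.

MSE = SSE/(n − 2) = 6442/719 = 8.95967.
SE(b_1) = √(MSE/Sₓₓ) = √(8.95967/477.35) = 0.137002.
df = n − 2 = 719.
t* = t_{0.025, 719} = 1.963269.
Margin = t* × SE = 1.963269 × 0.137002 = 0.26897.
CI: -0.592 ± 0.26897 → (-0.861, -0.323).
With 95% confidence, each one-unit increase in driver age is associated with a change of between -0.861 and -0.323 $1000s in insurance claim amount.

(-0.861, -0.323)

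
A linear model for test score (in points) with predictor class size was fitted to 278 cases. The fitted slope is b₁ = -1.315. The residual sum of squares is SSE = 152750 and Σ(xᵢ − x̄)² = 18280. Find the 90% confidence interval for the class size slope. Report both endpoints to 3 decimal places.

(-1.602, -1.028)

MSE = SSE/(n − 2) = 152750/276 = 553.442.
SE(b₁) = √(MSE/Sₓₓ) = √(553.442/18280) = 0.173999.
df = n − 2 = 276.
t* = t_{0.05, 276} = 1.650393.
Margin = t* × SE = 1.650393 × 0.173999 = 0.28717.
CI: -1.315 ± 0.28717 → (-1.602, -1.028).
With 90% confidence, each one-unit increase in class size is associated with a change of between -1.602 and -1.028 points in test score.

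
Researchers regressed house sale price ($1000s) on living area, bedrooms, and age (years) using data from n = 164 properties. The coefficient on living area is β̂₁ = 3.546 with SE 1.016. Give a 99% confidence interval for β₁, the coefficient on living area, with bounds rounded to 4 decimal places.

df = n − k − 1 = 164 − 3 − 1 = 160.
t* = t_{0.005, 160} = 2.606906.
Margin = t* × SE = 2.606906 × 1.016 = 2.648616.
CI: 3.546 ± 2.648616 → (0.8974, 6.1946).
With 99% confidence, each one-unit increase in living area is associated with a change of between 0.8974 and 6.1946 $1000s in house sale price, holding the other predictors fixed.

(0.8974, 6.1946)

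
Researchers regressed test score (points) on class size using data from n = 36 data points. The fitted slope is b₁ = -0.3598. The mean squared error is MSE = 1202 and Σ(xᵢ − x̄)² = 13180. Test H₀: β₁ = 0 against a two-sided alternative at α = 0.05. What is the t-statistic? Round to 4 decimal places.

SE(b₁) = √(MSE/Sₓₓ) = √(1202/13180) = 0.301991.
t = -0.3598 / 0.301991 = -1.1914.
df = n − 2 = 34.
Two-sided p ≈ 0.2417, which is ≥ 0.05, so fail to reject H₀.
The data do not give significant evidence of an association between class size and test score.

t = -1.1914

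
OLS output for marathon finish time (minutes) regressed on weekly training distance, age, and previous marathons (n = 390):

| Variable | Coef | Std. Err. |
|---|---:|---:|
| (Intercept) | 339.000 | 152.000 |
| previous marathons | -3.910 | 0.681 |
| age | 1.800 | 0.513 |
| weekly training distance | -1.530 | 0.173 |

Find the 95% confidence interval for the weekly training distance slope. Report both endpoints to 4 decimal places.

(-1.8701, -1.1899)

Read off: b = -1.530, SE = 0.173 for weekly training distance.
df = n − k − 1 = 390 − 3 − 1 = 386.
t* = t_{0.025, 386} = 1.966129.
Margin = t* × SE = 1.966129 × 0.173 = 0.340140.
CI: -1.530 ± 0.340140 → (-1.8701, -1.1899).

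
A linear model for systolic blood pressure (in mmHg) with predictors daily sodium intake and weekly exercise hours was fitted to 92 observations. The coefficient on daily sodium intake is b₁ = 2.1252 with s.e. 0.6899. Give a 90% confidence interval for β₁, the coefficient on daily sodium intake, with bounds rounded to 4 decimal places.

(0.9785, 3.2719)

df = n − k − 1 = 92 − 2 − 1 = 89.
t* = t_{0.05, 89} = 1.662155.
Margin = t* × SE = 1.662155 × 0.6899 = 1.146721.
CI: 2.1252 ± 1.146721 → (0.9785, 3.2719).
With 90% confidence, each one-unit increase in daily sodium intake is associated with a change of between 0.9785 and 3.2719 mmHg in systolic blood pressure, holding the other predictors fixed.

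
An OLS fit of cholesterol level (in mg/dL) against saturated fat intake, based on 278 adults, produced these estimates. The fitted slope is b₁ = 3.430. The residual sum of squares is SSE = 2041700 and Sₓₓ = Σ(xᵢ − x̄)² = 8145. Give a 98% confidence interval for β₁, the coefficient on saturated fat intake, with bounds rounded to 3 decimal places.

MSE = SSE/(n − 2) = 2041700/276 = 7397.46.
SE(b₁) = √(MSE/Sₓₓ) = √(7397.46/8145) = 0.953007.
df = n − 2 = 276.
t* = t_{0.01, 276} = 2.339934.
Margin = t* × SE = 2.339934 × 0.953007 = 2.22997.
CI: 3.430 ± 2.22997 → (1.200, 5.660).
With 98% confidence, each one-unit increase in saturated fat intake is associated with a change of between 1.200 and 5.660 mg/dL in cholesterol level.

(1.200, 5.660)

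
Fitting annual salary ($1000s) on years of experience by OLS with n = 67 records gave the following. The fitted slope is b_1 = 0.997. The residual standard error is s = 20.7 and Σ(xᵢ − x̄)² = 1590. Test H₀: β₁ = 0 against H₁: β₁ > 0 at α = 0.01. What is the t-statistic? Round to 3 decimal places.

SE(b_1) = s/√Sₓₓ = 20.7/√1590 = 0.519125.
t = 0.997 / 0.519125 = 1.921.
df = n − 2 = 65.
One-sided p ≈ 0.0296, which is ≥ 0.01, so fail to reject H₀.
The data do not give significant evidence that the true slope on years of experience is positive.

t = 1.921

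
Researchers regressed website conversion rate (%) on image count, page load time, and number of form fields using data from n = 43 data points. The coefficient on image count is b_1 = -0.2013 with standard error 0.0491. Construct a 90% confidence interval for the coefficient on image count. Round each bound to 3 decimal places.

(-0.284, -0.119)

df = n − k − 1 = 43 − 3 − 1 = 39.
t* = t_{0.05, 39} = 1.684875.
Margin = t* × SE = 1.684875 × 0.0491 = 0.08273.
CI: -0.2013 ± 0.08273 → (-0.284, -0.119).
With 90% confidence, each one-unit increase in image count is associated with a change of between -0.284 and -0.119 % in website conversion rate, holding the other predictors fixed.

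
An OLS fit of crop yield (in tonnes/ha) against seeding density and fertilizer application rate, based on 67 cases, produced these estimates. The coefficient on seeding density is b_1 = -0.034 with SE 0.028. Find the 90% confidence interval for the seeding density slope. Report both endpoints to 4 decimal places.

df = n − k − 1 = 67 − 2 − 1 = 64.
t* = t_{0.05, 64} = 1.669013.
Margin = t* × SE = 1.669013 × 0.028 = 0.046732.
CI: -0.034 ± 0.046732 → (-0.0807, 0.0127).
With 90% confidence, each one-unit increase in seeding density is associated with a change of between -0.0807 and 0.0127 tonnes/ha in crop yield, holding the other predictors fixed.

(-0.0807, 0.0127)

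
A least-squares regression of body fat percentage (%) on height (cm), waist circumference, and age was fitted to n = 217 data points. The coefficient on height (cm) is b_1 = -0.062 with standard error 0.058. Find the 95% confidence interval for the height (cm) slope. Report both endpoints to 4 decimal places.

df = n − k − 1 = 217 − 3 − 1 = 213.
t* = t_{0.025, 213} = 1.971164.
Margin = t* × SE = 1.971164 × 0.058 = 0.114328.
CI: -0.062 ± 0.114328 → (-0.1763, 0.0523).
With 95% confidence, each one-unit increase in height (cm) is associated with a change of between -0.1763 and 0.0523 % in body fat percentage, holding the other predictors fixed.

(-0.1763, 0.0523)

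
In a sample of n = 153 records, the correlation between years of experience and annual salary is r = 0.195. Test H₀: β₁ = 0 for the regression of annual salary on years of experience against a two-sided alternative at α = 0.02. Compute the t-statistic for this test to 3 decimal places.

t = r·√(n − 2)/√(1 − r²) = 0.195·√151/√0.961975 = 2.443.
df = n − 2 = 151.
Two-sided p ≈ 0.0157, which is < 0.02, so reject H₀.
There is evidence of a linear association between years of experience and annual salary.

t = 2.443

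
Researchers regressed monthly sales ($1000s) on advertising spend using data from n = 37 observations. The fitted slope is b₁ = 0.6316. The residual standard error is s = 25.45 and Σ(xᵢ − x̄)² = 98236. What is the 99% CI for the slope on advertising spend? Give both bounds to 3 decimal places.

SE(b₁) = s/√Sₓₓ = 25.45/√98236 = 0.0811993.
df = n − 2 = 35.
t* = t_{0.005, 35} = 2.723806.
Margin = t* × SE = 2.723806 × 0.0811993 = 0.22117.
CI: 0.6316 ± 0.22117 → (0.410, 0.853).
With 99% confidence, each one-unit increase in advertising spend is associated with a change of between 0.410 and 0.853 $1000s in monthly sales.

(0.410, 0.853)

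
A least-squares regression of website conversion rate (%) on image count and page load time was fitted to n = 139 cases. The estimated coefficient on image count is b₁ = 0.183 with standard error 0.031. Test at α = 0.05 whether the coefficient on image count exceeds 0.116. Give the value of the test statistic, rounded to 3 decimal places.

t = 2.161

H₀: β₁ = 0.116 vs H₁: β₁ > 0.116.
t = (b₁ − β₁⁰)/SE = (0.183 − 0.116) / 0.031 = 2.161.
df = n − k − 1 = 139 − 2 − 1 = 136.
One-sided p ≈ 0.0162, which is < 0.05, so reject H₀.
There is evidence that the true slope on image count exceeds 0.116 % per unit, holding the other predictors fixed.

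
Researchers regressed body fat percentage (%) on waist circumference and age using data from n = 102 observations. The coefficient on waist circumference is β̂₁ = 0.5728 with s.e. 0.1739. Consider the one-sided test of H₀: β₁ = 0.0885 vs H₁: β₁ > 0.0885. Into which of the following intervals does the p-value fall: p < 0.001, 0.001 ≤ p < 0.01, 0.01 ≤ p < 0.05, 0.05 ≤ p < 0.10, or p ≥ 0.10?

0.001 ≤ p < 0.01

t = (0.5728 − 0.0885) / 0.1739 = 2.785.
df = n − k − 1 = 102 − 2 − 1 = 99.
One-sided p = P(T_{99} > t) ≈ 0.0032.
So 0.001 ≤ p < 0.01.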